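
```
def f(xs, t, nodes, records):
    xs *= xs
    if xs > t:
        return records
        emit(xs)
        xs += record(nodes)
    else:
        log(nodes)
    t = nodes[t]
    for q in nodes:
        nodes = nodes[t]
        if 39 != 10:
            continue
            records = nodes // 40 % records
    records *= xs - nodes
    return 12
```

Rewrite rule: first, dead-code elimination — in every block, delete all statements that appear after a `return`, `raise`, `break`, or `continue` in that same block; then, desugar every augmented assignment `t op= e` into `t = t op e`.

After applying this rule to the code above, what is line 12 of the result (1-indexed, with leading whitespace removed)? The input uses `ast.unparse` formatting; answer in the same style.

records = records * (xs - nodes)

Transformed code:
def f(xs, t, nodes, records):
    xs = xs * xs
    if xs > t:
        return records
    else:
        log(nodes)
    t = nodes[t]
    for q in nodes:
        nodes = nodes[t]
        if 39 != 10:
            continue
    records = records * (xs - nodes)
    return 12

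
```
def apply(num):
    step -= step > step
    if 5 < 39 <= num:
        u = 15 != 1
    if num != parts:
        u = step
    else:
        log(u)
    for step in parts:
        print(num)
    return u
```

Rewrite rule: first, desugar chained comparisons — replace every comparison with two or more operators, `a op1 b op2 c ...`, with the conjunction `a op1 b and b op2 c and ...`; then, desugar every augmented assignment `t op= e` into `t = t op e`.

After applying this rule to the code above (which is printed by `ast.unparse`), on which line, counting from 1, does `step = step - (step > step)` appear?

2

Transformed code:
def apply(num):
    step = step - (step > step)
    if 5 < 39 and 39 <= num:
        u = 15 != 1
    if num != parts:
        u = step
    else:
        log(u)
    for step in parts:
        print(num)
    return u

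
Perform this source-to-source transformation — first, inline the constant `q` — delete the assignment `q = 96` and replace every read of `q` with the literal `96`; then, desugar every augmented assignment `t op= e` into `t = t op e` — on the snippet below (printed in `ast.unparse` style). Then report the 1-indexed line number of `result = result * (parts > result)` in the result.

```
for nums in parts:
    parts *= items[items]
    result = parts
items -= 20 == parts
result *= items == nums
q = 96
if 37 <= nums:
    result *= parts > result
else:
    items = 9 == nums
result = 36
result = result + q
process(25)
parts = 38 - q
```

7

Transformed code:
for nums in parts:
    parts = parts * items[items]
    result = parts
items = items - (20 == parts)
result = result * (items == nums)
if 37 <= nums:
    result = result * (parts > result)
else:
    items = 9 == nums
result = 36
result = result + 96
process(25)
parts = 38 - 96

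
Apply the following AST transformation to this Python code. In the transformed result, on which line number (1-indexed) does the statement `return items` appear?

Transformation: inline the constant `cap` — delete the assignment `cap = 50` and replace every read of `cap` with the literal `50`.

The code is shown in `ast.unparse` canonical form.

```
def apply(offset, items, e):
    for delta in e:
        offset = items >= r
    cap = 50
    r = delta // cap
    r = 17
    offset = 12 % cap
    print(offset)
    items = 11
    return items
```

Transformed code:
def apply(offset, items, e):
    for delta in e:
        offset = items >= r
    r = delta // 50
    r = 17
    offset = 12 % 50
    print(offset)
    items = 11
    return items

9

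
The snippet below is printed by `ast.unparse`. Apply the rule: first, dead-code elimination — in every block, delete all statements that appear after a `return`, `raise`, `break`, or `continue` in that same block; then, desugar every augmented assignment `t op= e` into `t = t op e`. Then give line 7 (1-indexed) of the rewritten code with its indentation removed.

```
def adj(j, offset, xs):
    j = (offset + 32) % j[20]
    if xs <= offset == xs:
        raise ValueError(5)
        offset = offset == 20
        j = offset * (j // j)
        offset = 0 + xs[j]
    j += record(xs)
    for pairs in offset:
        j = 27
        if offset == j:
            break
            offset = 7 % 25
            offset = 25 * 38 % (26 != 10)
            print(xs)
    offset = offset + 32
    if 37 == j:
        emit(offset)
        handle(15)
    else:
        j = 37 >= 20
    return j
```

Transformed code:
def adj(j, offset, xs):
    j = (offset + 32) % j[20]
    if xs <= offset == xs:
        raise ValueError(5)
    j = j + record(xs)
    for pairs in offset:
        j = 27
        if offset == j:
            break
    offset = offset + 32
    if 37 == j:
        emit(offset)
        handle(15)
    else:
        j = 37 >= 20
    return j

j = 27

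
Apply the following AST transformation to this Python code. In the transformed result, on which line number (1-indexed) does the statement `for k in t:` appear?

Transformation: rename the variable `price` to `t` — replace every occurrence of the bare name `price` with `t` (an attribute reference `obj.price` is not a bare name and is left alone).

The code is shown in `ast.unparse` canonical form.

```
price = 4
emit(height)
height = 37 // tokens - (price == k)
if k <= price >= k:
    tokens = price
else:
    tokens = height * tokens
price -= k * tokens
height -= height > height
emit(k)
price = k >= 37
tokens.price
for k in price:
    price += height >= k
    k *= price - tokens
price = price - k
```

13

Transformed code:
t = 4
emit(height)
height = 37 // tokens - (t == k)
if k <= t >= k:
    tokens = t
else:
    tokens = height * tokens
t -= k * tokens
height -= height > height
emit(k)
t = k >= 37
tokens.price
for k in t:
    t += height >= k
    k *= t - tokens
t = t - k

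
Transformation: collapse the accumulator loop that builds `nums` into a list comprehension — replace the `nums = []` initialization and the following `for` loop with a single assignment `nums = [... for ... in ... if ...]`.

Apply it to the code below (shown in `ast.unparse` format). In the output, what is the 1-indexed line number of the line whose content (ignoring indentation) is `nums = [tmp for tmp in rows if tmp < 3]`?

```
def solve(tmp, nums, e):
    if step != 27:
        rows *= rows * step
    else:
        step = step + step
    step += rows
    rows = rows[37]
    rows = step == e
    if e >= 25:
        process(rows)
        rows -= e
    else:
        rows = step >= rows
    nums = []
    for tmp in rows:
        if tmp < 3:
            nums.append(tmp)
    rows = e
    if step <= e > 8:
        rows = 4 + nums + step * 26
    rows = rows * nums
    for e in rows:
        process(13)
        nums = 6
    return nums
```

Transformed code:
def solve(tmp, nums, e):
    if step != 27:
        rows *= rows * step
    else:
        step = step + step
    step += rows
    rows = rows[37]
    rows = step == e
    if e >= 25:
        process(rows)
        rows -= e
    else:
        rows = step >= rows
    nums = [tmp for tmp in rows if tmp < 3]
    rows = e
    if step <= e > 8:
        rows = 4 + nums + step * 26
    rows = rows * nums
    for e in rows:
        process(13)
        nums = 6
    return nums

14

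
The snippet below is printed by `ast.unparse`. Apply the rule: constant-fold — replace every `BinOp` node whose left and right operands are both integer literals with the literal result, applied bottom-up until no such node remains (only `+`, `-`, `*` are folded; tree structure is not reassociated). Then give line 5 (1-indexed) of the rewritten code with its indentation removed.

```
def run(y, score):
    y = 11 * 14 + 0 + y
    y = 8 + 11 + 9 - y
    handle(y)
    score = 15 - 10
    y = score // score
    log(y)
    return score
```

Transformed code:
def run(y, score):
    y = 154 + y
    y = 28 - y
    handle(y)
    score = 5
    y = score // score
    log(y)
    return score

score = 5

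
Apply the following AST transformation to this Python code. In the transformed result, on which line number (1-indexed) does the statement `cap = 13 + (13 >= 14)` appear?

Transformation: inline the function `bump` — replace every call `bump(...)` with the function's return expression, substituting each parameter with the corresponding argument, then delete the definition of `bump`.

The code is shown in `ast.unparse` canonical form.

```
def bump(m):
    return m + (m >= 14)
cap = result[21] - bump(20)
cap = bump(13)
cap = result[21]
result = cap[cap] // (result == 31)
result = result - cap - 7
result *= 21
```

Transformed code:
cap = result[21] - (20 + (20 >= 14))
cap = 13 + (13 >= 14)
cap = result[21]
result = cap[cap] // (result == 31)
result = result - cap - 7
result *= 21

2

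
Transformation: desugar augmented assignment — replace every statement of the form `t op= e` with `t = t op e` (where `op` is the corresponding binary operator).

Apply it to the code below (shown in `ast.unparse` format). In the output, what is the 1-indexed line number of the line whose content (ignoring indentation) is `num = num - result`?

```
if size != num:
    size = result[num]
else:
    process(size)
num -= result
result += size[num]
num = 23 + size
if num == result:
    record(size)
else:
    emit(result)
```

Transformed code:
if size != num:
    size = result[num]
else:
    process(size)
num = num - result
result = result + size[num]
num = 23 + size
if num == result:
    record(size)
else:
    emit(result)

5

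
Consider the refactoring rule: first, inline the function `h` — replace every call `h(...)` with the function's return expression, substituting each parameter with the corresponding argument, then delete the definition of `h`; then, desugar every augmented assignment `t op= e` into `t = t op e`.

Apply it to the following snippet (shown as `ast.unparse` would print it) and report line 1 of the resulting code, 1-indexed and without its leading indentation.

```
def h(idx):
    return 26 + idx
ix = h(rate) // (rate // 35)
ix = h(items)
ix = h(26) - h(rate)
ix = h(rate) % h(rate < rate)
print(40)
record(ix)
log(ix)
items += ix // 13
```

ix = (26 + rate) // (rate // 35)

Transformed code:
ix = (26 + rate) // (rate // 35)
ix = 26 + items
ix = 26 + 26 - (26 + rate)
ix = (26 + rate) % (26 + (rate < rate))
print(40)
record(ix)
log(ix)
items = items + ix // 13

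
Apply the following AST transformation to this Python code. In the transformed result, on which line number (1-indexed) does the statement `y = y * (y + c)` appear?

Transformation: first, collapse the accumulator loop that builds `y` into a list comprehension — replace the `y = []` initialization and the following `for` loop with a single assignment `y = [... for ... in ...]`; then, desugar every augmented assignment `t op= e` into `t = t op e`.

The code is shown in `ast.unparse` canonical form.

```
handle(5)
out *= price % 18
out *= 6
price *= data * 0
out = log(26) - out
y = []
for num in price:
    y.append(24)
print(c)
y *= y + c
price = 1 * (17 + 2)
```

Transformed code:
handle(5)
out = out * (price % 18)
out = out * 6
price = price * (data * 0)
out = log(26) - out
y = [24 for num in price]
print(c)
y = y * (y + c)
price = 1 * (17 + 2)

8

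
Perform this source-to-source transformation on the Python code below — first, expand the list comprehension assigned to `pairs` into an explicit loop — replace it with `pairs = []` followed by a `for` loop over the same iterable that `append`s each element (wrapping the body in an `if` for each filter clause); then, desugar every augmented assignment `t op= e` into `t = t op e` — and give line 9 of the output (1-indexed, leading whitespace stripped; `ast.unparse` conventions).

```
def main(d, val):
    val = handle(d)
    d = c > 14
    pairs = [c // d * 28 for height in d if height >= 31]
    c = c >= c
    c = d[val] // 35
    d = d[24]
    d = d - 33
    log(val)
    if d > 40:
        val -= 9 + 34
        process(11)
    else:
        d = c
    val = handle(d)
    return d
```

Transformed code:
def main(d, val):
    val = handle(d)
    d = c > 14
    pairs = []
    for height in d:
        if height >= 31:
            pairs.append(c // d * 28)
    c = c >= c
    c = d[val] // 35
    d = d[24]
    d = d - 33
    log(val)
    if d > 40:
        val = val - (9 + 34)
        process(11)
    else:
        d = c
    val = handle(d)
    return d

c = d[val] // 35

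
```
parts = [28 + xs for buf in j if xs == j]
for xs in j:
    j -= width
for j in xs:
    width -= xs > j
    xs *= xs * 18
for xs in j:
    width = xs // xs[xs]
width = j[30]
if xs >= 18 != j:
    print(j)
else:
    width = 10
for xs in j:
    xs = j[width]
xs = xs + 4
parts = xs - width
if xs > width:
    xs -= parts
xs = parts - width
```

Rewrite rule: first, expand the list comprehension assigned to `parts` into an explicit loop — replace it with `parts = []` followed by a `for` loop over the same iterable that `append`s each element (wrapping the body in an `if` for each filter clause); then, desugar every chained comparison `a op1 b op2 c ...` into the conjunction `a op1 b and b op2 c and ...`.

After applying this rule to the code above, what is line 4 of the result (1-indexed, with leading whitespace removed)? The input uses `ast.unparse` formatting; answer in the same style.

parts.append(28 + xs)

Transformed code:
parts = []
for buf in j:
    if xs == j:
        parts.append(28 + xs)
for xs in j:
    j -= width
for j in xs:
    width -= xs > j
    xs *= xs * 18
for xs in j:
    width = xs // xs[xs]
width = j[30]
if xs >= 18 and 18 != j:
    print(j)
else:
    width = 10
for xs in j:
    xs = j[width]
xs = xs + 4
parts = xs - width
if xs > width:
    xs -= parts
xs = parts - width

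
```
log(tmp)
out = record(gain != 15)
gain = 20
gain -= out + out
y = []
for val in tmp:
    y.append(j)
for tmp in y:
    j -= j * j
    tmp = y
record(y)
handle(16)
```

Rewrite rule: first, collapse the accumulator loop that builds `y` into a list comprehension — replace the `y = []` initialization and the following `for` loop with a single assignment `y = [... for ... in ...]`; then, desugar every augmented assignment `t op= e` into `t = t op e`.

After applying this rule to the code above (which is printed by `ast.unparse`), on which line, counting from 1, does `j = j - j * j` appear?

Transformed code:
log(tmp)
out = record(gain != 15)
gain = 20
gain = gain - (out + out)
y = [j for val in tmp]
for tmp in y:
    j = j - j * j
    tmp = y
record(y)
handle(16)

7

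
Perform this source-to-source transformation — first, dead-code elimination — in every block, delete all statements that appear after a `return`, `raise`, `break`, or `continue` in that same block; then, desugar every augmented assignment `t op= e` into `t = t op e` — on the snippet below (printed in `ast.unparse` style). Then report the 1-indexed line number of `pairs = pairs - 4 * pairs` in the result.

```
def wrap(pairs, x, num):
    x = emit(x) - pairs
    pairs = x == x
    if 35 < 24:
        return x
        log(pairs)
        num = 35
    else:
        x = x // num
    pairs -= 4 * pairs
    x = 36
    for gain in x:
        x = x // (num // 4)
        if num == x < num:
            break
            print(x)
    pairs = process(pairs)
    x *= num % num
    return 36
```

Transformed code:
def wrap(pairs, x, num):
    x = emit(x) - pairs
    pairs = x == x
    if 35 < 24:
        return x
    else:
        x = x // num
    pairs = pairs - 4 * pairs
    x = 36
    for gain in x:
        x = x // (num // 4)
        if num == x < num:
            break
    pairs = process(pairs)
    x = x * (num % num)
    return 36

8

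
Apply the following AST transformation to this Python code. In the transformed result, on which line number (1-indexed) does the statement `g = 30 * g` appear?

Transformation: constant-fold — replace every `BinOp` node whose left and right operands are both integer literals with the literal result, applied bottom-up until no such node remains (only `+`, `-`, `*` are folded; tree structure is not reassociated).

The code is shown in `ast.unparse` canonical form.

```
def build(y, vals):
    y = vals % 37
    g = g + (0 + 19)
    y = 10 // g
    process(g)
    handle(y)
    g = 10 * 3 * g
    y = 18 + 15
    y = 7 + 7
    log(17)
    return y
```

7

Transformed code:
def build(y, vals):
    y = vals % 37
    g = g + 19
    y = 10 // g
    process(g)
    handle(y)
    g = 30 * g
    y = 33
    y = 14
    log(17)
    return y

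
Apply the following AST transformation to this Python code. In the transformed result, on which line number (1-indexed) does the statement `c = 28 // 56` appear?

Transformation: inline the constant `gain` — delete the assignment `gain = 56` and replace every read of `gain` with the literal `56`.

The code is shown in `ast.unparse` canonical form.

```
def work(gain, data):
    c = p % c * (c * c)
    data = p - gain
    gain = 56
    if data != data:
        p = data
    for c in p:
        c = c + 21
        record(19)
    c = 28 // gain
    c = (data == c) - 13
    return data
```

Transformed code:
def work(gain, data):
    c = p % c * (c * c)
    data = p - 56
    if data != data:
        p = data
    for c in p:
        c = c + 21
        record(19)
    c = 28 // 56
    c = (data == c) - 13
    return data

9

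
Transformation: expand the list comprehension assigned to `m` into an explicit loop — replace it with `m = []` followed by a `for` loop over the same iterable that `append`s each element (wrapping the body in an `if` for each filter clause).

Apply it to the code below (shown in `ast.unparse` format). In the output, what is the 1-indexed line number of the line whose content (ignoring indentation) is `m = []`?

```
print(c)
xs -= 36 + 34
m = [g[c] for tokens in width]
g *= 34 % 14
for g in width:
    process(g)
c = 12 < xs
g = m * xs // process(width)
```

3

Transformed code:
print(c)
xs -= 36 + 34
m = []
for tokens in width:
    m.append(g[c])
g *= 34 % 14
for g in width:
    process(g)
c = 12 < xs
g = m * xs // process(width)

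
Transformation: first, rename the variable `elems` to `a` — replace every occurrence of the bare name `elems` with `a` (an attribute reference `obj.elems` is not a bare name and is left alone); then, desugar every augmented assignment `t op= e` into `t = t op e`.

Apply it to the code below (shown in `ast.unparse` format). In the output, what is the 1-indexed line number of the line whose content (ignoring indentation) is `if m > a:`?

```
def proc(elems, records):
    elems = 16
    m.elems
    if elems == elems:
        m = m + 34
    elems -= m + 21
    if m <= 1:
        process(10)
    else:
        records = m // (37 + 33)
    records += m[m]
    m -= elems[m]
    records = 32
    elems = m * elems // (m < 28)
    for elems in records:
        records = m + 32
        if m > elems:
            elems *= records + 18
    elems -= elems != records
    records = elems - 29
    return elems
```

Transformed code:
def proc(a, records):
    a = 16
    m.elems
    if a == a:
        m = m + 34
    a = a - (m + 21)
    if m <= 1:
        process(10)
    else:
        records = m // (37 + 33)
    records = records + m[m]
    m = m - a[m]
    records = 32
    a = m * a // (m < 28)
    for a in records:
        records = m + 32
        if m > a:
            a = a * (records + 18)
    a = a - (a != records)
    records = a - 29
    return a

17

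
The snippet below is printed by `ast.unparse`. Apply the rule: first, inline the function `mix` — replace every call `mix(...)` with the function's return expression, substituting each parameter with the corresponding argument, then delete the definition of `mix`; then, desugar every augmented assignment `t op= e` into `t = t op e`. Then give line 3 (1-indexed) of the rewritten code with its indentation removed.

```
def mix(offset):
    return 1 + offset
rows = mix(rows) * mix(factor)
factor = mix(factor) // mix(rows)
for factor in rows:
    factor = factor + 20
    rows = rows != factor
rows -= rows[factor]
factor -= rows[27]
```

for factor in rows:

Transformed code:
rows = (1 + rows) * (1 + factor)
factor = (1 + factor) // (1 + rows)
for factor in rows:
    factor = factor + 20
    rows = rows != factor
rows = rows - rows[factor]
factor = factor - rows[27]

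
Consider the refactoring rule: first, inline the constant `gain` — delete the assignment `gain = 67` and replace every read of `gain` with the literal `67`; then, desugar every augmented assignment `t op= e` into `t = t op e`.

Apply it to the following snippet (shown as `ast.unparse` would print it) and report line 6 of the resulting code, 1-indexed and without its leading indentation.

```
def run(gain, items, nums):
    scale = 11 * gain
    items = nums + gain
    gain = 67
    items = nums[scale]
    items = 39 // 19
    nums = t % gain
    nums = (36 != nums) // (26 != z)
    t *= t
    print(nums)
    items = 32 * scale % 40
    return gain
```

nums = t % 67

Transformed code:
def run(gain, items, nums):
    scale = 11 * 67
    items = nums + 67
    items = nums[scale]
    items = 39 // 19
    nums = t % 67
    nums = (36 != nums) // (26 != z)
    t = t * t
    print(nums)
    items = 32 * scale % 40
    return 67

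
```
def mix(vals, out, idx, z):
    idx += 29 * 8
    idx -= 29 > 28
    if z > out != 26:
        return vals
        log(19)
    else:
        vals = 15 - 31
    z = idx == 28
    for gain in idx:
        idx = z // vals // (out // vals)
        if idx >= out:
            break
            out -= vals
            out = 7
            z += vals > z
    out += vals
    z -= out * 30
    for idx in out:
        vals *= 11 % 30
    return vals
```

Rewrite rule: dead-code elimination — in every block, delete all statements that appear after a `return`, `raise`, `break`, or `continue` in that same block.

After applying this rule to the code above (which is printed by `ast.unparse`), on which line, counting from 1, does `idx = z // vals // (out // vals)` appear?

10

Transformed code:
def mix(vals, out, idx, z):
    idx += 29 * 8
    idx -= 29 > 28
    if z > out != 26:
        return vals
    else:
        vals = 15 - 31
    z = idx == 28
    for gain in idx:
        idx = z // vals // (out // vals)
        if idx >= out:
            break
    out += vals
    z -= out * 30
    for idx in out:
        vals *= 11 % 30
    return vals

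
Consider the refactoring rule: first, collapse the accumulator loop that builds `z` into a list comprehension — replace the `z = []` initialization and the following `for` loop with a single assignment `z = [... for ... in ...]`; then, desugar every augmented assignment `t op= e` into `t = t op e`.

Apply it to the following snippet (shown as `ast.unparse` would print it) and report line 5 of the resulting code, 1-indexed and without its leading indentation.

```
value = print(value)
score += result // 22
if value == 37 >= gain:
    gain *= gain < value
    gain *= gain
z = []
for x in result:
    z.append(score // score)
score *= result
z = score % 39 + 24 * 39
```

gain = gain * gain

Transformed code:
value = print(value)
score = score + result // 22
if value == 37 >= gain:
    gain = gain * (gain < value)
    gain = gain * gain
z = [score // score for x in result]
score = score * result
z = score % 39 + 24 * 39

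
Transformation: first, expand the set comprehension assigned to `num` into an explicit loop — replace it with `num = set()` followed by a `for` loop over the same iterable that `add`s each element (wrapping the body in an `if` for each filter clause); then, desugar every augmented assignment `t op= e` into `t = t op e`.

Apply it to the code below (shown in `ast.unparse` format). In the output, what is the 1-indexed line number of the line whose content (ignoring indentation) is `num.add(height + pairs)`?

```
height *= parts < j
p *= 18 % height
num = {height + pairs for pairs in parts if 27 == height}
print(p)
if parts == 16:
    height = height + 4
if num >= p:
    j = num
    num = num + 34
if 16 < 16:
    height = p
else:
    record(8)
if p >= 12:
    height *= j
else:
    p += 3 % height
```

Transformed code:
height = height * (parts < j)
p = p * (18 % height)
num = set()
for pairs in parts:
    if 27 == height:
        num.add(height + pairs)
print(p)
if parts == 16:
    height = height + 4
if num >= p:
    j = num
    num = num + 34
if 16 < 16:
    height = p
else:
    record(8)
if p >= 12:
    height = height * j
else:
    p = p + 3 % height

6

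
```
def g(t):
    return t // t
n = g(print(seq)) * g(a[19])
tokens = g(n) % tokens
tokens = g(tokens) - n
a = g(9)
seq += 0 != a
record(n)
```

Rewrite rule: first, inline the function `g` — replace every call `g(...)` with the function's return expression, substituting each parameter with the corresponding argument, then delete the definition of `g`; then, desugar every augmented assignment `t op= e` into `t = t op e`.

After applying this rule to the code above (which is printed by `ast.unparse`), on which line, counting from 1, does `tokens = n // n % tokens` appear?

2

Transformed code:
n = print(seq) // print(seq) * (a[19] // a[19])
tokens = n // n % tokens
tokens = tokens // tokens - n
a = 9 // 9
seq = seq + (0 != a)
record(n)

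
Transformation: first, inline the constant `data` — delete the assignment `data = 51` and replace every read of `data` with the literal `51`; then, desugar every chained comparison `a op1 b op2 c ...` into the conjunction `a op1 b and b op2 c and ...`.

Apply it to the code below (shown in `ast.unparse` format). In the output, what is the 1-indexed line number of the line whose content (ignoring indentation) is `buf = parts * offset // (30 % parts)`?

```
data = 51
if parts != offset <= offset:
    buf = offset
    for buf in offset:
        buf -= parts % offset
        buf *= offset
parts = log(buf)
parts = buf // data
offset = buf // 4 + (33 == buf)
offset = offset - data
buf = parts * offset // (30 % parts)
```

Transformed code:
if parts != offset and offset <= offset:
    buf = offset
    for buf in offset:
        buf -= parts % offset
        buf *= offset
parts = log(buf)
parts = buf // 51
offset = buf // 4 + (33 == buf)
offset = offset - 51
buf = parts * offset // (30 % parts)

10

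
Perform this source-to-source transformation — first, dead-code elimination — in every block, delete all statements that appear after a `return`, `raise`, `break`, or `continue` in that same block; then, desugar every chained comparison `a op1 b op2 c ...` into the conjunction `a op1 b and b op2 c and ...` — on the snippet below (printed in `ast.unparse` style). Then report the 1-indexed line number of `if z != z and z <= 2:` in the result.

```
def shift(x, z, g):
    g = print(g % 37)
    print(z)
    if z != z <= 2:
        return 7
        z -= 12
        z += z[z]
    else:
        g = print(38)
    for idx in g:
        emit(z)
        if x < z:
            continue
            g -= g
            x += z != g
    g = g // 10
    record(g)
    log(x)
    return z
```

Transformed code:
def shift(x, z, g):
    g = print(g % 37)
    print(z)
    if z != z and z <= 2:
        return 7
    else:
        g = print(38)
    for idx in g:
        emit(z)
        if x < z:
            continue
    g = g // 10
    record(g)
    log(x)
    return z

4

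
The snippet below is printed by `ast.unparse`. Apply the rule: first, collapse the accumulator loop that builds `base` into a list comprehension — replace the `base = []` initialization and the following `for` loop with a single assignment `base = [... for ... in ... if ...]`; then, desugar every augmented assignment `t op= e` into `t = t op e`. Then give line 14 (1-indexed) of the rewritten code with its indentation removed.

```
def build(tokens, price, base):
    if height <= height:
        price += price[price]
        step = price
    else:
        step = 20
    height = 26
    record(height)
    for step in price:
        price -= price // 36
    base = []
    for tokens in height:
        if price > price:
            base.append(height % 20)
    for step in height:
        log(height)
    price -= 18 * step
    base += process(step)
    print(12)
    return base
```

Transformed code:
def build(tokens, price, base):
    if height <= height:
        price = price + price[price]
        step = price
    else:
        step = 20
    height = 26
    record(height)
    for step in price:
        price = price - price // 36
    base = [height % 20 for tokens in height if price > price]
    for step in height:
        log(height)
    price = price - 18 * step
    base = base + process(step)
    print(12)
    return base

price = price - 18 * step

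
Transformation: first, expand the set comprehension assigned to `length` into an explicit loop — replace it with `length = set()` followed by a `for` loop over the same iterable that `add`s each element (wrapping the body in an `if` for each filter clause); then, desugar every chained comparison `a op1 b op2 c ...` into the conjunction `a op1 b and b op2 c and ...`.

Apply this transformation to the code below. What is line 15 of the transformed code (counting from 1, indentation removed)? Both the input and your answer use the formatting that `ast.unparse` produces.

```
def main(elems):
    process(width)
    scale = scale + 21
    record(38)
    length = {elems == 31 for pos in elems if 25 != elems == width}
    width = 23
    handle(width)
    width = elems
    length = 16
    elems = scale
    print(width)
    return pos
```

return pos

Transformed code:
def main(elems):
    process(width)
    scale = scale + 21
    record(38)
    length = set()
    for pos in elems:
        if 25 != elems and elems == width:
            length.add(elems == 31)
    width = 23
    handle(width)
    width = elems
    length = 16
    elems = scale
    print(width)
    return pos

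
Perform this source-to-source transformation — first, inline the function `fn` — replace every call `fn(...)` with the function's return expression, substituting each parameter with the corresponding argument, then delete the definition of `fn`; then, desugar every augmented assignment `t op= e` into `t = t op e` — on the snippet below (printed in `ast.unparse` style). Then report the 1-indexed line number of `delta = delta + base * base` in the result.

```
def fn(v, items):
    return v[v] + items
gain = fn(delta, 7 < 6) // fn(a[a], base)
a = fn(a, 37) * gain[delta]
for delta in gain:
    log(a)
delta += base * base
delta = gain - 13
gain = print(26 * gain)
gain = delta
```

Transformed code:
gain = (delta[delta] + (7 < 6)) // (a[a][a[a]] + base)
a = (a[a] + 37) * gain[delta]
for delta in gain:
    log(a)
delta = delta + base * base
delta = gain - 13
gain = print(26 * gain)
gain = delta

5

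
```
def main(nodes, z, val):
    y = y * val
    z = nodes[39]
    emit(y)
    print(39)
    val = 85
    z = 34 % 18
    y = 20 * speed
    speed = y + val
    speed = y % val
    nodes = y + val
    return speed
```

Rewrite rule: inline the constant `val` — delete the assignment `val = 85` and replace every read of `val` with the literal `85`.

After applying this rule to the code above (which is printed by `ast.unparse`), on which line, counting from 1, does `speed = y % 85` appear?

9

Transformed code:
def main(nodes, z, val):
    y = y * 85
    z = nodes[39]
    emit(y)
    print(39)
    z = 34 % 18
    y = 20 * speed
    speed = y + 85
    speed = y % 85
    nodes = y + 85
    return speed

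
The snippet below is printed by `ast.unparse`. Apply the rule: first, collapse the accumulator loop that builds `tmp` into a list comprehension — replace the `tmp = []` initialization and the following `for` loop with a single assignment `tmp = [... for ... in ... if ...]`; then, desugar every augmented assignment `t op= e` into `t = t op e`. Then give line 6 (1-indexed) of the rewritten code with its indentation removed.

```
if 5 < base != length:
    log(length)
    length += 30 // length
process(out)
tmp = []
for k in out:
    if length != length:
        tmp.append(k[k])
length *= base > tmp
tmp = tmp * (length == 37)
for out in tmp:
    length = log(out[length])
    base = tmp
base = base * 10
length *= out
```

Transformed code:
if 5 < base != length:
    log(length)
    length = length + 30 // length
process(out)
tmp = [k[k] for k in out if length != length]
length = length * (base > tmp)
tmp = tmp * (length == 37)
for out in tmp:
    length = log(out[length])
    base = tmp
base = base * 10
length = length * out

length = length * (base > tmp)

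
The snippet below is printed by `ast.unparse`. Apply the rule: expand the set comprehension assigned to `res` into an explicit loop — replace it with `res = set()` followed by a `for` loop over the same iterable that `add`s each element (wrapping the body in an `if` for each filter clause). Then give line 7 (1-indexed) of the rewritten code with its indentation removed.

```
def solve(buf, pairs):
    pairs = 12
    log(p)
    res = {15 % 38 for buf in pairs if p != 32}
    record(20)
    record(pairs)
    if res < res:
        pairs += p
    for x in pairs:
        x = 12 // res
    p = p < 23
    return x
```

Transformed code:
def solve(buf, pairs):
    pairs = 12
    log(p)
    res = set()
    for buf in pairs:
        if p != 32:
            res.add(15 % 38)
    record(20)
    record(pairs)
    if res < res:
        pairs += p
    for x in pairs:
        x = 12 // res
    p = p < 23
    return x

res.add(15 % 38)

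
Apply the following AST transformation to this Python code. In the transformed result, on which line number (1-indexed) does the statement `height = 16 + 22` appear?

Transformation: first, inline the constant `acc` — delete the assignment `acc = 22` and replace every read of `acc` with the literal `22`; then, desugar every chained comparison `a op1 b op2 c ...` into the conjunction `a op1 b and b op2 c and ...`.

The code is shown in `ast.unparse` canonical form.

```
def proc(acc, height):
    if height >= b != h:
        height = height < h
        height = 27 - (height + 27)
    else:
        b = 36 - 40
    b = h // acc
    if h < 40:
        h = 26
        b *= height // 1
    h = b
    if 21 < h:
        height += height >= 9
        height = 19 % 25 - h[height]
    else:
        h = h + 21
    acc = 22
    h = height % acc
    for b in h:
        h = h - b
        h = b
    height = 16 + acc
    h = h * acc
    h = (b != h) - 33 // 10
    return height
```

Transformed code:
def proc(acc, height):
    if height >= b and b != h:
        height = height < h
        height = 27 - (height + 27)
    else:
        b = 36 - 40
    b = h // 22
    if h < 40:
        h = 26
        b *= height // 1
    h = b
    if 21 < h:
        height += height >= 9
        height = 19 % 25 - h[height]
    else:
        h = h + 21
    h = height % 22
    for b in h:
        h = h - b
        h = b
    height = 16 + 22
    h = h * 22
    h = (b != h) - 33 // 10
    return height

21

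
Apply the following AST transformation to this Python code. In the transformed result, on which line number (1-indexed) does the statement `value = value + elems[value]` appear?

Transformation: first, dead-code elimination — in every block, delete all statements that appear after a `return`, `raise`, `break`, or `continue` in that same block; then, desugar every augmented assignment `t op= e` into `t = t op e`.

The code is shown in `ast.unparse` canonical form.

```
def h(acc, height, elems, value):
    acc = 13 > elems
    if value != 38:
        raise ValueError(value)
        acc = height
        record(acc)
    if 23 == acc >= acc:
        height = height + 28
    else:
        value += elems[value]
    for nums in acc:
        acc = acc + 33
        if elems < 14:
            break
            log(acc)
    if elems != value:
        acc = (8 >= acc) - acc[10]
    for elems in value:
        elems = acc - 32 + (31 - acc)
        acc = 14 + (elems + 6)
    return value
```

Transformed code:
def h(acc, height, elems, value):
    acc = 13 > elems
    if value != 38:
        raise ValueError(value)
    if 23 == acc >= acc:
        height = height + 28
    else:
        value = value + elems[value]
    for nums in acc:
        acc = acc + 33
        if elems < 14:
            break
    if elems != value:
        acc = (8 >= acc) - acc[10]
    for elems in value:
        elems = acc - 32 + (31 - acc)
        acc = 14 + (elems + 6)
    return value

8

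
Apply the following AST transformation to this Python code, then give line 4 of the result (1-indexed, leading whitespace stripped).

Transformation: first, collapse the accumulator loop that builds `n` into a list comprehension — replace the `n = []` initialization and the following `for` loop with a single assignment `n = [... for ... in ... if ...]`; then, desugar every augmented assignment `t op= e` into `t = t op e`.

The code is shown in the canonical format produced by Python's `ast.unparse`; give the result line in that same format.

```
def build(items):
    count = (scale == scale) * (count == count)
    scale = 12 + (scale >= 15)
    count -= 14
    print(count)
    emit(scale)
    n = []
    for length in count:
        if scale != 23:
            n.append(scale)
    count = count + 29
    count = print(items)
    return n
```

count = count - 14

Transformed code:
def build(items):
    count = (scale == scale) * (count == count)
    scale = 12 + (scale >= 15)
    count = count - 14
    print(count)
    emit(scale)
    n = [scale for length in count if scale != 23]
    count = count + 29
    count = print(items)
    return n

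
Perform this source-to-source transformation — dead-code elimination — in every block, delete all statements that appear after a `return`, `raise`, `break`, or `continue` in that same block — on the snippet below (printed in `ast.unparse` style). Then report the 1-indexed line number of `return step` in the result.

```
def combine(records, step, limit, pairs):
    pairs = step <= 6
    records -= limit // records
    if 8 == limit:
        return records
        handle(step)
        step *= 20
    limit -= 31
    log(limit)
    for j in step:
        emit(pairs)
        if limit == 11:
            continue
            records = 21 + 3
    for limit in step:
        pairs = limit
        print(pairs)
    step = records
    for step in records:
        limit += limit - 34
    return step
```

18

Transformed code:
def combine(records, step, limit, pairs):
    pairs = step <= 6
    records -= limit // records
    if 8 == limit:
        return records
    limit -= 31
    log(limit)
    for j in step:
        emit(pairs)
        if limit == 11:
            continue
    for limit in step:
        pairs = limit
        print(pairs)
    step = records
    for step in records:
        limit += limit - 34
    return step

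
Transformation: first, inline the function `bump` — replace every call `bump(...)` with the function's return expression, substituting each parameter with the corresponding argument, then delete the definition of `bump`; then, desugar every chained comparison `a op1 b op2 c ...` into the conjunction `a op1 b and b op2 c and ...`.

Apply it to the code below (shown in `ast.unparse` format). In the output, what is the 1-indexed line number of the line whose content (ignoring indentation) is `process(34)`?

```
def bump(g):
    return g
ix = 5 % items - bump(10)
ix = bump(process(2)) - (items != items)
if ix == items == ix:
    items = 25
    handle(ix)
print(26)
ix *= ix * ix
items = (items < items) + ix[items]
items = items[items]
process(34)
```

10

Transformed code:
ix = 5 % items - 10
ix = process(2) - (items != items)
if ix == items and items == ix:
    items = 25
    handle(ix)
print(26)
ix *= ix * ix
items = (items < items) + ix[items]
items = items[items]
process(34)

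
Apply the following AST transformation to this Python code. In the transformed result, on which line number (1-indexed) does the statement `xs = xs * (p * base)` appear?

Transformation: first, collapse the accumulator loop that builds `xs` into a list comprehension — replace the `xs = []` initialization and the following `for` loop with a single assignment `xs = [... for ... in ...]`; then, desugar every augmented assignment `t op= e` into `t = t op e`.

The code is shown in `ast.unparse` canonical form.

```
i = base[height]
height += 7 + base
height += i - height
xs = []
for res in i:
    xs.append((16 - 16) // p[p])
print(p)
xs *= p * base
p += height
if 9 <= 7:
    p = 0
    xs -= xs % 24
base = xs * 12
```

Transformed code:
i = base[height]
height = height + (7 + base)
height = height + (i - height)
xs = [(16 - 16) // p[p] for res in i]
print(p)
xs = xs * (p * base)
p = p + height
if 9 <= 7:
    p = 0
    xs = xs - xs % 24
base = xs * 12

6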